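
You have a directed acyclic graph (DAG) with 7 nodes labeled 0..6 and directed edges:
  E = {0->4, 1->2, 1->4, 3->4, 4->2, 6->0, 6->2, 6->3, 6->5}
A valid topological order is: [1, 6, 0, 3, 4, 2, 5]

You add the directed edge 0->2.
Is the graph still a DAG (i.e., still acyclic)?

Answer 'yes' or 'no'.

Given toposort: [1, 6, 0, 3, 4, 2, 5]
Position of 0: index 2; position of 2: index 5
New edge 0->2: forward
Forward edge: respects the existing order. Still a DAG, same toposort still valid.
Still a DAG? yes

Answer: yes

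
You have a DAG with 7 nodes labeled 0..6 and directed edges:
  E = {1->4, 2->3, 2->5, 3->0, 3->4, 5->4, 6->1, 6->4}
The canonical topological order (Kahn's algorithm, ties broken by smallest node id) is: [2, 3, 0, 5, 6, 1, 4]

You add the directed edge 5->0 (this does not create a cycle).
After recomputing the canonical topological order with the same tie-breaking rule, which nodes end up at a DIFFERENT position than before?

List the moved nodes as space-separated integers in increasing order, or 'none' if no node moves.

Answer: 0 5

Derivation:
Old toposort: [2, 3, 0, 5, 6, 1, 4]
Added edge 5->0
Recompute Kahn (smallest-id tiebreak):
  initial in-degrees: [2, 1, 0, 1, 4, 1, 0]
  ready (indeg=0): [2, 6]
  pop 2: indeg[3]->0; indeg[5]->0 | ready=[3, 5, 6] | order so far=[2]
  pop 3: indeg[0]->1; indeg[4]->3 | ready=[5, 6] | order so far=[2, 3]
  pop 5: indeg[0]->0; indeg[4]->2 | ready=[0, 6] | order so far=[2, 3, 5]
  pop 0: no out-edges | ready=[6] | order so far=[2, 3, 5, 0]
  pop 6: indeg[1]->0; indeg[4]->1 | ready=[1] | order so far=[2, 3, 5, 0, 6]
  pop 1: indeg[4]->0 | ready=[4] | order so far=[2, 3, 5, 0, 6, 1]
  pop 4: no out-edges | ready=[] | order so far=[2, 3, 5, 0, 6, 1, 4]
New canonical toposort: [2, 3, 5, 0, 6, 1, 4]
Compare positions:
  Node 0: index 2 -> 3 (moved)
  Node 1: index 5 -> 5 (same)
  Node 2: index 0 -> 0 (same)
  Node 3: index 1 -> 1 (same)
  Node 4: index 6 -> 6 (same)
  Node 5: index 3 -> 2 (moved)
  Node 6: index 4 -> 4 (same)
Nodes that changed position: 0 5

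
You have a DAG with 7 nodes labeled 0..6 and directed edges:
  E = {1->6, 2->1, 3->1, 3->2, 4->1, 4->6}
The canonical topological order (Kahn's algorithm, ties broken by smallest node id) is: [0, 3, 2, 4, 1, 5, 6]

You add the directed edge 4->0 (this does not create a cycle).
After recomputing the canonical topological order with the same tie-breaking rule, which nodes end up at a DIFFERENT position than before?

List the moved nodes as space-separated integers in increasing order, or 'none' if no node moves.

Old toposort: [0, 3, 2, 4, 1, 5, 6]
Added edge 4->0
Recompute Kahn (smallest-id tiebreak):
  initial in-degrees: [1, 3, 1, 0, 0, 0, 2]
  ready (indeg=0): [3, 4, 5]
  pop 3: indeg[1]->2; indeg[2]->0 | ready=[2, 4, 5] | order so far=[3]
  pop 2: indeg[1]->1 | ready=[4, 5] | order so far=[3, 2]
  pop 4: indeg[0]->0; indeg[1]->0; indeg[6]->1 | ready=[0, 1, 5] | order so far=[3, 2, 4]
  pop 0: no out-edges | ready=[1, 5] | order so far=[3, 2, 4, 0]
  pop 1: indeg[6]->0 | ready=[5, 6] | order so far=[3, 2, 4, 0, 1]
  pop 5: no out-edges | ready=[6] | order so far=[3, 2, 4, 0, 1, 5]
  pop 6: no out-edges | ready=[] | order so far=[3, 2, 4, 0, 1, 5, 6]
New canonical toposort: [3, 2, 4, 0, 1, 5, 6]
Compare positions:
  Node 0: index 0 -> 3 (moved)
  Node 1: index 4 -> 4 (same)
  Node 2: index 2 -> 1 (moved)
  Node 3: index 1 -> 0 (moved)
  Node 4: index 3 -> 2 (moved)
  Node 5: index 5 -> 5 (same)
  Node 6: index 6 -> 6 (same)
Nodes that changed position: 0 2 3 4

Answer: 0 2 3 4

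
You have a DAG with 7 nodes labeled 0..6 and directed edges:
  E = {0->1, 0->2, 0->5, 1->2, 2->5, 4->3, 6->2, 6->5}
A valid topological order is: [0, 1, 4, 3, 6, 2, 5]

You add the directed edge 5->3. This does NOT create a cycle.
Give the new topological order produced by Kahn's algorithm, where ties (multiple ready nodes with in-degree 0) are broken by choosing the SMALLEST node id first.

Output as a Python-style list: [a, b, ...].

Answer: [0, 1, 4, 6, 2, 5, 3]

Derivation:
Old toposort: [0, 1, 4, 3, 6, 2, 5]
Added edge: 5->3
Position of 5 (6) > position of 3 (3). Must reorder: 5 must now come before 3.
Run Kahn's algorithm (break ties by smallest node id):
  initial in-degrees: [0, 1, 3, 2, 0, 3, 0]
  ready (indeg=0): [0, 4, 6]
  pop 0: indeg[1]->0; indeg[2]->2; indeg[5]->2 | ready=[1, 4, 6] | order so far=[0]
  pop 1: indeg[2]->1 | ready=[4, 6] | order so far=[0, 1]
  pop 4: indeg[3]->1 | ready=[6] | order so far=[0, 1, 4]
  pop 6: indeg[2]->0; indeg[5]->1 | ready=[2] | order so far=[0, 1, 4, 6]
  pop 2: indeg[5]->0 | ready=[5] | order so far=[0, 1, 4, 6, 2]
  pop 5: indeg[3]->0 | ready=[3] | order so far=[0, 1, 4, 6, 2, 5]
  pop 3: no out-edges | ready=[] | order so far=[0, 1, 4, 6, 2, 5, 3]
  Result: [0, 1, 4, 6, 2, 5, 3]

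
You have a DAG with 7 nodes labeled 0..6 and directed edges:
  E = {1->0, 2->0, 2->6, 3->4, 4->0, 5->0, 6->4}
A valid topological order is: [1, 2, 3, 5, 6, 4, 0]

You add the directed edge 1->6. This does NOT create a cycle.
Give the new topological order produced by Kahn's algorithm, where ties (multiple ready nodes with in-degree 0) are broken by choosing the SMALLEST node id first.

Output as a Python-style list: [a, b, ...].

Answer: [1, 2, 3, 5, 6, 4, 0]

Derivation:
Old toposort: [1, 2, 3, 5, 6, 4, 0]
Added edge: 1->6
Position of 1 (0) < position of 6 (4). Old order still valid.
Run Kahn's algorithm (break ties by smallest node id):
  initial in-degrees: [4, 0, 0, 0, 2, 0, 2]
  ready (indeg=0): [1, 2, 3, 5]
  pop 1: indeg[0]->3; indeg[6]->1 | ready=[2, 3, 5] | order so far=[1]
  pop 2: indeg[0]->2; indeg[6]->0 | ready=[3, 5, 6] | order so far=[1, 2]
  pop 3: indeg[4]->1 | ready=[5, 6] | order so far=[1, 2, 3]
  pop 5: indeg[0]->1 | ready=[6] | order so far=[1, 2, 3, 5]
  pop 6: indeg[4]->0 | ready=[4] | order so far=[1, 2, 3, 5, 6]
  pop 4: indeg[0]->0 | ready=[0] | order so far=[1, 2, 3, 5, 6, 4]
  pop 0: no out-edges | ready=[] | order so far=[1, 2, 3, 5, 6, 4, 0]
  Result: [1, 2, 3, 5, 6, 4, 0]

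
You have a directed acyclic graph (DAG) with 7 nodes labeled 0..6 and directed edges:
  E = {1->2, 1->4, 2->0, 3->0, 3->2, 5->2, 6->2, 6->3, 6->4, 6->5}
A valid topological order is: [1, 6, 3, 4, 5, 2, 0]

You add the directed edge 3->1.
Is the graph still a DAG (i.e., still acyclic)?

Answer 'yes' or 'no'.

Given toposort: [1, 6, 3, 4, 5, 2, 0]
Position of 3: index 2; position of 1: index 0
New edge 3->1: backward (u after v in old order)
Backward edge: old toposort is now invalid. Check if this creates a cycle.
Does 1 already reach 3? Reachable from 1: [0, 1, 2, 4]. NO -> still a DAG (reorder needed).
Still a DAG? yes

Answer: yes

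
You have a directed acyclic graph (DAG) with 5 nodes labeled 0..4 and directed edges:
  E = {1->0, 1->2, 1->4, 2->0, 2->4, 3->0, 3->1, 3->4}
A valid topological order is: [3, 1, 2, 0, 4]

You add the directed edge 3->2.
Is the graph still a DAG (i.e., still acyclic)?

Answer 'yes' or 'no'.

Answer: yes

Derivation:
Given toposort: [3, 1, 2, 0, 4]
Position of 3: index 0; position of 2: index 2
New edge 3->2: forward
Forward edge: respects the existing order. Still a DAG, same toposort still valid.
Still a DAG? yes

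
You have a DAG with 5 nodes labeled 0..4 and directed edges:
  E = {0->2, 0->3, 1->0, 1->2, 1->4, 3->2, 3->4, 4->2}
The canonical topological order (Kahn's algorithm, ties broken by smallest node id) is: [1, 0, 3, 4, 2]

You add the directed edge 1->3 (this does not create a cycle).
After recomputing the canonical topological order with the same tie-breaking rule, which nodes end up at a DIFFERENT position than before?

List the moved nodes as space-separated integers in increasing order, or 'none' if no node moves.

Answer: none

Derivation:
Old toposort: [1, 0, 3, 4, 2]
Added edge 1->3
Recompute Kahn (smallest-id tiebreak):
  initial in-degrees: [1, 0, 4, 2, 2]
  ready (indeg=0): [1]
  pop 1: indeg[0]->0; indeg[2]->3; indeg[3]->1; indeg[4]->1 | ready=[0] | order so far=[1]
  pop 0: indeg[2]->2; indeg[3]->0 | ready=[3] | order so far=[1, 0]
  pop 3: indeg[2]->1; indeg[4]->0 | ready=[4] | order so far=[1, 0, 3]
  pop 4: indeg[2]->0 | ready=[2] | order so far=[1, 0, 3, 4]
  pop 2: no out-edges | ready=[] | order so far=[1, 0, 3, 4, 2]
New canonical toposort: [1, 0, 3, 4, 2]
Compare positions:
  Node 0: index 1 -> 1 (same)
  Node 1: index 0 -> 0 (same)
  Node 2: index 4 -> 4 (same)
  Node 3: index 2 -> 2 (same)
  Node 4: index 3 -> 3 (same)
Nodes that changed position: none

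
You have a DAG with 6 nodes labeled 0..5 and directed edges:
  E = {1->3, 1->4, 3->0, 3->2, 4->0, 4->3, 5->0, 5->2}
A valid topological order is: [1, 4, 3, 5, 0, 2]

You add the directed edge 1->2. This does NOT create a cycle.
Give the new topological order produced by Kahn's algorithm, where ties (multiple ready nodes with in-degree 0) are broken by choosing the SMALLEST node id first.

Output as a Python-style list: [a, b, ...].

Answer: [1, 4, 3, 5, 0, 2]

Derivation:
Old toposort: [1, 4, 3, 5, 0, 2]
Added edge: 1->2
Position of 1 (0) < position of 2 (5). Old order still valid.
Run Kahn's algorithm (break ties by smallest node id):
  initial in-degrees: [3, 0, 3, 2, 1, 0]
  ready (indeg=0): [1, 5]
  pop 1: indeg[2]->2; indeg[3]->1; indeg[4]->0 | ready=[4, 5] | order so far=[1]
  pop 4: indeg[0]->2; indeg[3]->0 | ready=[3, 5] | order so far=[1, 4]
  pop 3: indeg[0]->1; indeg[2]->1 | ready=[5] | order so far=[1, 4, 3]
  pop 5: indeg[0]->0; indeg[2]->0 | ready=[0, 2] | order so far=[1, 4, 3, 5]
  pop 0: no out-edges | ready=[2] | order so far=[1, 4, 3, 5, 0]
  pop 2: no out-edges | ready=[] | order so far=[1, 4, 3, 5, 0, 2]
  Result: [1, 4, 3, 5, 0, 2]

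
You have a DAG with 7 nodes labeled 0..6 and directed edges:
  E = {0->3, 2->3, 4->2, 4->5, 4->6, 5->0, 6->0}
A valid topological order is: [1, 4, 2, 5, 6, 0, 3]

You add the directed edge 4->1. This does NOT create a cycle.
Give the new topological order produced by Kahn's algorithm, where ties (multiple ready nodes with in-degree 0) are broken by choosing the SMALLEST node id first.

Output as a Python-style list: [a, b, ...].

Old toposort: [1, 4, 2, 5, 6, 0, 3]
Added edge: 4->1
Position of 4 (1) > position of 1 (0). Must reorder: 4 must now come before 1.
Run Kahn's algorithm (break ties by smallest node id):
  initial in-degrees: [2, 1, 1, 2, 0, 1, 1]
  ready (indeg=0): [4]
  pop 4: indeg[1]->0; indeg[2]->0; indeg[5]->0; indeg[6]->0 | ready=[1, 2, 5, 6] | order so far=[4]
  pop 1: no out-edges | ready=[2, 5, 6] | order so far=[4, 1]
  pop 2: indeg[3]->1 | ready=[5, 6] | order so far=[4, 1, 2]
  pop 5: indeg[0]->1 | ready=[6] | order so far=[4, 1, 2, 5]
  pop 6: indeg[0]->0 | ready=[0] | order so far=[4, 1, 2, 5, 6]
  pop 0: indeg[3]->0 | ready=[3] | order so far=[4, 1, 2, 5, 6, 0]
  pop 3: no out-edges | ready=[] | order so far=[4, 1, 2, 5, 6, 0, 3]
  Result: [4, 1, 2, 5, 6, 0, 3]

Answer: [4, 1, 2, 5, 6, 0, 3]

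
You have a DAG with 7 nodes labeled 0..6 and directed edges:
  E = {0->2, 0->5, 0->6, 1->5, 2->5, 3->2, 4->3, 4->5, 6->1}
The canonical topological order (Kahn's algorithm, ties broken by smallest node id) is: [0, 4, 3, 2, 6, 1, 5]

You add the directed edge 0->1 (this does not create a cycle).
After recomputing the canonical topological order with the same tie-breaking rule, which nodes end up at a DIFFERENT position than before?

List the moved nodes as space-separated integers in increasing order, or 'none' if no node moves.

Answer: none

Derivation:
Old toposort: [0, 4, 3, 2, 6, 1, 5]
Added edge 0->1
Recompute Kahn (smallest-id tiebreak):
  initial in-degrees: [0, 2, 2, 1, 0, 4, 1]
  ready (indeg=0): [0, 4]
  pop 0: indeg[1]->1; indeg[2]->1; indeg[5]->3; indeg[6]->0 | ready=[4, 6] | order so far=[0]
  pop 4: indeg[3]->0; indeg[5]->2 | ready=[3, 6] | order so far=[0, 4]
  pop 3: indeg[2]->0 | ready=[2, 6] | order so far=[0, 4, 3]
  pop 2: indeg[5]->1 | ready=[6] | order so far=[0, 4, 3, 2]
  pop 6: indeg[1]->0 | ready=[1] | order so far=[0, 4, 3, 2, 6]
  pop 1: indeg[5]->0 | ready=[5] | order so far=[0, 4, 3, 2, 6, 1]
  pop 5: no out-edges | ready=[] | order so far=[0, 4, 3, 2, 6, 1, 5]
New canonical toposort: [0, 4, 3, 2, 6, 1, 5]
Compare positions:
  Node 0: index 0 -> 0 (same)
  Node 1: index 5 -> 5 (same)
  Node 2: index 3 -> 3 (same)
  Node 3: index 2 -> 2 (same)
  Node 4: index 1 -> 1 (same)
  Node 5: index 6 -> 6 (same)
  Node 6: index 4 -> 4 (same)
Nodes that changed position: none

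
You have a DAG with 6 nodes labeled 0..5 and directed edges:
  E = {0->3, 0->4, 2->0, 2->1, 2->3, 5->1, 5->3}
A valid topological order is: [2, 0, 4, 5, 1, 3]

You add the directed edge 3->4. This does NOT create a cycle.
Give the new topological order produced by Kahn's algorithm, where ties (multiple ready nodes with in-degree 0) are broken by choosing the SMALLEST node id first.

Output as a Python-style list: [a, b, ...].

Old toposort: [2, 0, 4, 5, 1, 3]
Added edge: 3->4
Position of 3 (5) > position of 4 (2). Must reorder: 3 must now come before 4.
Run Kahn's algorithm (break ties by smallest node id):
  initial in-degrees: [1, 2, 0, 3, 2, 0]
  ready (indeg=0): [2, 5]
  pop 2: indeg[0]->0; indeg[1]->1; indeg[3]->2 | ready=[0, 5] | order so far=[2]
  pop 0: indeg[3]->1; indeg[4]->1 | ready=[5] | order so far=[2, 0]
  pop 5: indeg[1]->0; indeg[3]->0 | ready=[1, 3] | order so far=[2, 0, 5]
  pop 1: no out-edges | ready=[3] | order so far=[2, 0, 5, 1]
  pop 3: indeg[4]->0 | ready=[4] | order so far=[2, 0, 5, 1, 3]
  pop 4: no out-edges | ready=[] | order so far=[2, 0, 5, 1, 3, 4]
  Result: [2, 0, 5, 1, 3, 4]

Answer: [2, 0, 5, 1, 3, 4]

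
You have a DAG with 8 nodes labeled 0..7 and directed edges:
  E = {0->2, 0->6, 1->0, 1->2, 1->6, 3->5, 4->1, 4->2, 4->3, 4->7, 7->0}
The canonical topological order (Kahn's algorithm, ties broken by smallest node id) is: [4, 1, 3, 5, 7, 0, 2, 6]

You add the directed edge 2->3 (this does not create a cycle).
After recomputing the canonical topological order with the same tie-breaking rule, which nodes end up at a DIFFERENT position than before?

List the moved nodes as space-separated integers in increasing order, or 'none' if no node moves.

Old toposort: [4, 1, 3, 5, 7, 0, 2, 6]
Added edge 2->3
Recompute Kahn (smallest-id tiebreak):
  initial in-degrees: [2, 1, 3, 2, 0, 1, 2, 1]
  ready (indeg=0): [4]
  pop 4: indeg[1]->0; indeg[2]->2; indeg[3]->1; indeg[7]->0 | ready=[1, 7] | order so far=[4]
  pop 1: indeg[0]->1; indeg[2]->1; indeg[6]->1 | ready=[7] | order so far=[4, 1]
  pop 7: indeg[0]->0 | ready=[0] | order so far=[4, 1, 7]
  pop 0: indeg[2]->0; indeg[6]->0 | ready=[2, 6] | order so far=[4, 1, 7, 0]
  pop 2: indeg[3]->0 | ready=[3, 6] | order so far=[4, 1, 7, 0, 2]
  pop 3: indeg[5]->0 | ready=[5, 6] | order so far=[4, 1, 7, 0, 2, 3]
  pop 5: no out-edges | ready=[6] | order so far=[4, 1, 7, 0, 2, 3, 5]
  pop 6: no out-edges | ready=[] | order so far=[4, 1, 7, 0, 2, 3, 5, 6]
New canonical toposort: [4, 1, 7, 0, 2, 3, 5, 6]
Compare positions:
  Node 0: index 5 -> 3 (moved)
  Node 1: index 1 -> 1 (same)
  Node 2: index 6 -> 4 (moved)
  Node 3: index 2 -> 5 (moved)
  Node 4: index 0 -> 0 (same)
  Node 5: index 3 -> 6 (moved)
  Node 6: index 7 -> 7 (same)
  Node 7: index 4 -> 2 (moved)
Nodes that changed position: 0 2 3 5 7

Answer: 0 2 3 5 7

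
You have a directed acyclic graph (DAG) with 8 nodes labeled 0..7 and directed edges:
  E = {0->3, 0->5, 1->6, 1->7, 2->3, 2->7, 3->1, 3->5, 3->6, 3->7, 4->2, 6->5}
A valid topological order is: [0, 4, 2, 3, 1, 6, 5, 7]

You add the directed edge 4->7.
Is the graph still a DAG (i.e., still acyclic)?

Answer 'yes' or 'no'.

Answer: yes

Derivation:
Given toposort: [0, 4, 2, 3, 1, 6, 5, 7]
Position of 4: index 1; position of 7: index 7
New edge 4->7: forward
Forward edge: respects the existing order. Still a DAG, same toposort still valid.
Still a DAG? yes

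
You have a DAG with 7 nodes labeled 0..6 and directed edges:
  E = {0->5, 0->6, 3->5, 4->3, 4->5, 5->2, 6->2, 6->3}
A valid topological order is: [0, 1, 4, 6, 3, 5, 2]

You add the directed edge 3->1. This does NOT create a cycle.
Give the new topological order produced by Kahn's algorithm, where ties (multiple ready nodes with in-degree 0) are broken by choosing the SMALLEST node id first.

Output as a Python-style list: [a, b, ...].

Old toposort: [0, 1, 4, 6, 3, 5, 2]
Added edge: 3->1
Position of 3 (4) > position of 1 (1). Must reorder: 3 must now come before 1.
Run Kahn's algorithm (break ties by smallest node id):
  initial in-degrees: [0, 1, 2, 2, 0, 3, 1]
  ready (indeg=0): [0, 4]
  pop 0: indeg[5]->2; indeg[6]->0 | ready=[4, 6] | order so far=[0]
  pop 4: indeg[3]->1; indeg[5]->1 | ready=[6] | order so far=[0, 4]
  pop 6: indeg[2]->1; indeg[3]->0 | ready=[3] | order so far=[0, 4, 6]
  pop 3: indeg[1]->0; indeg[5]->0 | ready=[1, 5] | order so far=[0, 4, 6, 3]
  pop 1: no out-edges | ready=[5] | order so far=[0, 4, 6, 3, 1]
  pop 5: indeg[2]->0 | ready=[2] | order so far=[0, 4, 6, 3, 1, 5]
  pop 2: no out-edges | ready=[] | order so far=[0, 4, 6, 3, 1, 5, 2]
  Result: [0, 4, 6, 3, 1, 5, 2]

Answer: [0, 4, 6, 3, 1, 5, 2]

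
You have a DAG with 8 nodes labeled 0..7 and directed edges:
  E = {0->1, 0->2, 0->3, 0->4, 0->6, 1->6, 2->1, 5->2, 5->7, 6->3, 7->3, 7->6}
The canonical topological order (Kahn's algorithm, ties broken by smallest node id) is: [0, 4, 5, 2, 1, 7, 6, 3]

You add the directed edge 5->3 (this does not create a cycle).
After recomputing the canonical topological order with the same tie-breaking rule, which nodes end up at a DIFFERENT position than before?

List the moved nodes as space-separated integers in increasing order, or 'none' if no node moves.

Old toposort: [0, 4, 5, 2, 1, 7, 6, 3]
Added edge 5->3
Recompute Kahn (smallest-id tiebreak):
  initial in-degrees: [0, 2, 2, 4, 1, 0, 3, 1]
  ready (indeg=0): [0, 5]
  pop 0: indeg[1]->1; indeg[2]->1; indeg[3]->3; indeg[4]->0; indeg[6]->2 | ready=[4, 5] | order so far=[0]
  pop 4: no out-edges | ready=[5] | order so far=[0, 4]
  pop 5: indeg[2]->0; indeg[3]->2; indeg[7]->0 | ready=[2, 7] | order so far=[0, 4, 5]
  pop 2: indeg[1]->0 | ready=[1, 7] | order so far=[0, 4, 5, 2]
  pop 1: indeg[6]->1 | ready=[7] | order so far=[0, 4, 5, 2, 1]
  pop 7: indeg[3]->1; indeg[6]->0 | ready=[6] | order so far=[0, 4, 5, 2, 1, 7]
  pop 6: indeg[3]->0 | ready=[3] | order so far=[0, 4, 5, 2, 1, 7, 6]
  pop 3: no out-edges | ready=[] | order so far=[0, 4, 5, 2, 1, 7, 6, 3]
New canonical toposort: [0, 4, 5, 2, 1, 7, 6, 3]
Compare positions:
  Node 0: index 0 -> 0 (same)
  Node 1: index 4 -> 4 (same)
  Node 2: index 3 -> 3 (same)
  Node 3: index 7 -> 7 (same)
  Node 4: index 1 -> 1 (same)
  Node 5: index 2 -> 2 (same)
  Node 6: index 6 -> 6 (same)
  Node 7: index 5 -> 5 (same)
Nodes that changed position: none

Answer: none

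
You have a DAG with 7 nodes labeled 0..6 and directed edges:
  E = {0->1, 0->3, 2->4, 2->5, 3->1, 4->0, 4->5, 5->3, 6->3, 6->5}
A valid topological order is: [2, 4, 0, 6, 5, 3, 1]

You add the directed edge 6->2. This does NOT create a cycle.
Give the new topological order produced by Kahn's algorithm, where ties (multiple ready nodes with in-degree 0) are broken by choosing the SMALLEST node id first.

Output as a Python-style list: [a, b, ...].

Answer: [6, 2, 4, 0, 5, 3, 1]

Derivation:
Old toposort: [2, 4, 0, 6, 5, 3, 1]
Added edge: 6->2
Position of 6 (3) > position of 2 (0). Must reorder: 6 must now come before 2.
Run Kahn's algorithm (break ties by smallest node id):
  initial in-degrees: [1, 2, 1, 3, 1, 3, 0]
  ready (indeg=0): [6]
  pop 6: indeg[2]->0; indeg[3]->2; indeg[5]->2 | ready=[2] | order so far=[6]
  pop 2: indeg[4]->0; indeg[5]->1 | ready=[4] | order so far=[6, 2]
  pop 4: indeg[0]->0; indeg[5]->0 | ready=[0, 5] | order so far=[6, 2, 4]
  pop 0: indeg[1]->1; indeg[3]->1 | ready=[5] | order so far=[6, 2, 4, 0]
  pop 5: indeg[3]->0 | ready=[3] | order so far=[6, 2, 4, 0, 5]
  pop 3: indeg[1]->0 | ready=[1] | order so far=[6, 2, 4, 0, 5, 3]
  pop 1: no out-edges | ready=[] | order so far=[6, 2, 4, 0, 5, 3, 1]
  Result: [6, 2, 4, 0, 5, 3, 1]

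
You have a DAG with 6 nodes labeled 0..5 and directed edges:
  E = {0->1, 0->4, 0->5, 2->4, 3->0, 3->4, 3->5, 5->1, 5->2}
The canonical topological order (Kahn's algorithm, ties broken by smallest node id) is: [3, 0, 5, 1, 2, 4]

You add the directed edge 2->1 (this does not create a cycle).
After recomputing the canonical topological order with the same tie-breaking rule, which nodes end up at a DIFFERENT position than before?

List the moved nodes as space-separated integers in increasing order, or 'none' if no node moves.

Answer: 1 2

Derivation:
Old toposort: [3, 0, 5, 1, 2, 4]
Added edge 2->1
Recompute Kahn (smallest-id tiebreak):
  initial in-degrees: [1, 3, 1, 0, 3, 2]
  ready (indeg=0): [3]
  pop 3: indeg[0]->0; indeg[4]->2; indeg[5]->1 | ready=[0] | order so far=[3]
  pop 0: indeg[1]->2; indeg[4]->1; indeg[5]->0 | ready=[5] | order so far=[3, 0]
  pop 5: indeg[1]->1; indeg[2]->0 | ready=[2] | order so far=[3, 0, 5]
  pop 2: indeg[1]->0; indeg[4]->0 | ready=[1, 4] | order so far=[3, 0, 5, 2]
  pop 1: no out-edges | ready=[4] | order so far=[3, 0, 5, 2, 1]
  pop 4: no out-edges | ready=[] | order so far=[3, 0, 5, 2, 1, 4]
New canonical toposort: [3, 0, 5, 2, 1, 4]
Compare positions:
  Node 0: index 1 -> 1 (same)
  Node 1: index 3 -> 4 (moved)
  Node 2: index 4 -> 3 (moved)
  Node 3: index 0 -> 0 (same)
  Node 4: index 5 -> 5 (same)
  Node 5: index 2 -> 2 (same)
Nodes that changed position: 1 2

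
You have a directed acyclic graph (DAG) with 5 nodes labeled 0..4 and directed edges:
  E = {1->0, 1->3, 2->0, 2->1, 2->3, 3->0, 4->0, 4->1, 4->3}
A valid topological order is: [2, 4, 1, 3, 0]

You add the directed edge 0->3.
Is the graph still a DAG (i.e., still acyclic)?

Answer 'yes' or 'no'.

Given toposort: [2, 4, 1, 3, 0]
Position of 0: index 4; position of 3: index 3
New edge 0->3: backward (u after v in old order)
Backward edge: old toposort is now invalid. Check if this creates a cycle.
Does 3 already reach 0? Reachable from 3: [0, 3]. YES -> cycle!
Still a DAG? no

Answer: no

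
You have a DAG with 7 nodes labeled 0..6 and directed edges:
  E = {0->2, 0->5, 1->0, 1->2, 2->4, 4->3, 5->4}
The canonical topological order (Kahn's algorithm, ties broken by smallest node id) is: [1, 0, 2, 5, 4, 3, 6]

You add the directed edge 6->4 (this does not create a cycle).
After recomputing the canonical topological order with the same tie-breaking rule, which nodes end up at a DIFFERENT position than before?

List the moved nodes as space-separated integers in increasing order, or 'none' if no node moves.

Answer: 3 4 6

Derivation:
Old toposort: [1, 0, 2, 5, 4, 3, 6]
Added edge 6->4
Recompute Kahn (smallest-id tiebreak):
  initial in-degrees: [1, 0, 2, 1, 3, 1, 0]
  ready (indeg=0): [1, 6]
  pop 1: indeg[0]->0; indeg[2]->1 | ready=[0, 6] | order so far=[1]
  pop 0: indeg[2]->0; indeg[5]->0 | ready=[2, 5, 6] | order so far=[1, 0]
  pop 2: indeg[4]->2 | ready=[5, 6] | order so far=[1, 0, 2]
  pop 5: indeg[4]->1 | ready=[6] | order so far=[1, 0, 2, 5]
  pop 6: indeg[4]->0 | ready=[4] | order so far=[1, 0, 2, 5, 6]
  pop 4: indeg[3]->0 | ready=[3] | order so far=[1, 0, 2, 5, 6, 4]
  pop 3: no out-edges | ready=[] | order so far=[1, 0, 2, 5, 6, 4, 3]
New canonical toposort: [1, 0, 2, 5, 6, 4, 3]
Compare positions:
  Node 0: index 1 -> 1 (same)
  Node 1: index 0 -> 0 (same)
  Node 2: index 2 -> 2 (same)
  Node 3: index 5 -> 6 (moved)
  Node 4: index 4 -> 5 (moved)
  Node 5: index 3 -> 3 (same)
  Node 6: index 6 -> 4 (moved)
Nodes that changed position: 3 4 6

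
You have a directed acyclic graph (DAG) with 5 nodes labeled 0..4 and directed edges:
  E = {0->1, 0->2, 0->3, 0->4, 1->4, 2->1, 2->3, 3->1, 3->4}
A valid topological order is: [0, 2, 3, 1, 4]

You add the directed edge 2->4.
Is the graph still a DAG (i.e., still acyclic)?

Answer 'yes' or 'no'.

Answer: yes

Derivation:
Given toposort: [0, 2, 3, 1, 4]
Position of 2: index 1; position of 4: index 4
New edge 2->4: forward
Forward edge: respects the existing order. Still a DAG, same toposort still valid.
Still a DAG? yes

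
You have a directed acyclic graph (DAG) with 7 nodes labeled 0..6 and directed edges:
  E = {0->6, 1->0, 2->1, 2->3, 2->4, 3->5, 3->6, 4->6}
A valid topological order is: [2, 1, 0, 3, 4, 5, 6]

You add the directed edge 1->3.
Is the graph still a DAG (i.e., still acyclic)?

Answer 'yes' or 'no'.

Answer: yes

Derivation:
Given toposort: [2, 1, 0, 3, 4, 5, 6]
Position of 1: index 1; position of 3: index 3
New edge 1->3: forward
Forward edge: respects the existing order. Still a DAG, same toposort still valid.
Still a DAG? yes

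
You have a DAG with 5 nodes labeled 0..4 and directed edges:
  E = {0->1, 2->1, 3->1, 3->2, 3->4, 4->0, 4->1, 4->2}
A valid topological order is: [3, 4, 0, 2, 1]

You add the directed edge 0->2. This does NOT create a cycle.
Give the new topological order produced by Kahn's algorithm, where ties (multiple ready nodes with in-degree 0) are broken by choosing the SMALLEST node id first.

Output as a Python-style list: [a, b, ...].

Old toposort: [3, 4, 0, 2, 1]
Added edge: 0->2
Position of 0 (2) < position of 2 (3). Old order still valid.
Run Kahn's algorithm (break ties by smallest node id):
  initial in-degrees: [1, 4, 3, 0, 1]
  ready (indeg=0): [3]
  pop 3: indeg[1]->3; indeg[2]->2; indeg[4]->0 | ready=[4] | order so far=[3]
  pop 4: indeg[0]->0; indeg[1]->2; indeg[2]->1 | ready=[0] | order so far=[3, 4]
  pop 0: indeg[1]->1; indeg[2]->0 | ready=[2] | order so far=[3, 4, 0]
  pop 2: indeg[1]->0 | ready=[1] | order so far=[3, 4, 0, 2]
  pop 1: no out-edges | ready=[] | order so far=[3, 4, 0, 2, 1]
  Result: [3, 4, 0, 2, 1]

Answer: [3, 4, 0, 2, 1]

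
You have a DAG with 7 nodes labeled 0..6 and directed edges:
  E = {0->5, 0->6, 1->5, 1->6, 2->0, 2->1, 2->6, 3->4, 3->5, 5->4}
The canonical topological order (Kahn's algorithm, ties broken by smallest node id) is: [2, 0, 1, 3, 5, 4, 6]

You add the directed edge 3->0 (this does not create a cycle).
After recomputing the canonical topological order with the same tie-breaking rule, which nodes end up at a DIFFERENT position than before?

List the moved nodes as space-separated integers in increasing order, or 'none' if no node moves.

Answer: 0 1 3

Derivation:
Old toposort: [2, 0, 1, 3, 5, 4, 6]
Added edge 3->0
Recompute Kahn (smallest-id tiebreak):
  initial in-degrees: [2, 1, 0, 0, 2, 3, 3]
  ready (indeg=0): [2, 3]
  pop 2: indeg[0]->1; indeg[1]->0; indeg[6]->2 | ready=[1, 3] | order so far=[2]
  pop 1: indeg[5]->2; indeg[6]->1 | ready=[3] | order so far=[2, 1]
  pop 3: indeg[0]->0; indeg[4]->1; indeg[5]->1 | ready=[0] | order so far=[2, 1, 3]
  pop 0: indeg[5]->0; indeg[6]->0 | ready=[5, 6] | order so far=[2, 1, 3, 0]
  pop 5: indeg[4]->0 | ready=[4, 6] | order so far=[2, 1, 3, 0, 5]
  pop 4: no out-edges | ready=[6] | order so far=[2, 1, 3, 0, 5, 4]
  pop 6: no out-edges | ready=[] | order so far=[2, 1, 3, 0, 5, 4, 6]
New canonical toposort: [2, 1, 3, 0, 5, 4, 6]
Compare positions:
  Node 0: index 1 -> 3 (moved)
  Node 1: index 2 -> 1 (moved)
  Node 2: index 0 -> 0 (same)
  Node 3: index 3 -> 2 (moved)
  Node 4: index 5 -> 5 (same)
  Node 5: index 4 -> 4 (same)
  Node 6: index 6 -> 6 (same)
Nodes that changed position: 0 1 3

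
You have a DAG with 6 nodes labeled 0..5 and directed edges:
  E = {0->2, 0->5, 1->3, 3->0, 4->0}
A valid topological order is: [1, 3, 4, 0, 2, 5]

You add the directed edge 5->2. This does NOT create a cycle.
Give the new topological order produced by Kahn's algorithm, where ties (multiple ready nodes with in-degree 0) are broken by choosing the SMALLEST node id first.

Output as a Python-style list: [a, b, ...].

Answer: [1, 3, 4, 0, 5, 2]

Derivation:
Old toposort: [1, 3, 4, 0, 2, 5]
Added edge: 5->2
Position of 5 (5) > position of 2 (4). Must reorder: 5 must now come before 2.
Run Kahn's algorithm (break ties by smallest node id):
  initial in-degrees: [2, 0, 2, 1, 0, 1]
  ready (indeg=0): [1, 4]
  pop 1: indeg[3]->0 | ready=[3, 4] | order so far=[1]
  pop 3: indeg[0]->1 | ready=[4] | order so far=[1, 3]
  pop 4: indeg[0]->0 | ready=[0] | order so far=[1, 3, 4]
  pop 0: indeg[2]->1; indeg[5]->0 | ready=[5] | order so far=[1, 3, 4, 0]
  pop 5: indeg[2]->0 | ready=[2] | order so far=[1, 3, 4, 0, 5]
  pop 2: no out-edges | ready=[] | order so far=[1, 3, 4, 0, 5, 2]
  Result: [1, 3, 4, 0, 5, 2]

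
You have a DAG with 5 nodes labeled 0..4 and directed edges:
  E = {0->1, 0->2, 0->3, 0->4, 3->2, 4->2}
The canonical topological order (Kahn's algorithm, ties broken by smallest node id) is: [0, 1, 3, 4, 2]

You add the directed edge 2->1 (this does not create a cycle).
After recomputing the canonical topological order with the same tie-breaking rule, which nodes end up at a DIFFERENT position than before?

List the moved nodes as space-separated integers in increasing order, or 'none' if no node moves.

Old toposort: [0, 1, 3, 4, 2]
Added edge 2->1
Recompute Kahn (smallest-id tiebreak):
  initial in-degrees: [0, 2, 3, 1, 1]
  ready (indeg=0): [0]
  pop 0: indeg[1]->1; indeg[2]->2; indeg[3]->0; indeg[4]->0 | ready=[3, 4] | order so far=[0]
  pop 3: indeg[2]->1 | ready=[4] | order so far=[0, 3]
  pop 4: indeg[2]->0 | ready=[2] | order so far=[0, 3, 4]
  pop 2: indeg[1]->0 | ready=[1] | order so far=[0, 3, 4, 2]
  pop 1: no out-edges | ready=[] | order so far=[0, 3, 4, 2, 1]
New canonical toposort: [0, 3, 4, 2, 1]
Compare positions:
  Node 0: index 0 -> 0 (same)
  Node 1: index 1 -> 4 (moved)
  Node 2: index 4 -> 3 (moved)
  Node 3: index 2 -> 1 (moved)
  Node 4: index 3 -> 2 (moved)
Nodes that changed position: 1 2 3 4

Answer: 1 2 3 4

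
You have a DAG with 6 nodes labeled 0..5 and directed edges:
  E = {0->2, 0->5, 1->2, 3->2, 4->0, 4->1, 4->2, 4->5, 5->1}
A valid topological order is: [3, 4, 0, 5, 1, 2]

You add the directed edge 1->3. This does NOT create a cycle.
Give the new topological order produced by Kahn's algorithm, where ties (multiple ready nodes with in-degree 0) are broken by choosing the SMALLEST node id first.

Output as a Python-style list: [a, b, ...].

Answer: [4, 0, 5, 1, 3, 2]

Derivation:
Old toposort: [3, 4, 0, 5, 1, 2]
Added edge: 1->3
Position of 1 (4) > position of 3 (0). Must reorder: 1 must now come before 3.
Run Kahn's algorithm (break ties by smallest node id):
  initial in-degrees: [1, 2, 4, 1, 0, 2]
  ready (indeg=0): [4]
  pop 4: indeg[0]->0; indeg[1]->1; indeg[2]->3; indeg[5]->1 | ready=[0] | order so far=[4]
  pop 0: indeg[2]->2; indeg[5]->0 | ready=[5] | order so far=[4, 0]
  pop 5: indeg[1]->0 | ready=[1] | order so far=[4, 0, 5]
  pop 1: indeg[2]->1; indeg[3]->0 | ready=[3] | order so far=[4, 0, 5, 1]
  pop 3: indeg[2]->0 | ready=[2] | order so far=[4, 0, 5, 1, 3]
  pop 2: no out-edges | ready=[] | order so far=[4, 0, 5, 1, 3, 2]
  Result: [4, 0, 5, 1, 3, 2]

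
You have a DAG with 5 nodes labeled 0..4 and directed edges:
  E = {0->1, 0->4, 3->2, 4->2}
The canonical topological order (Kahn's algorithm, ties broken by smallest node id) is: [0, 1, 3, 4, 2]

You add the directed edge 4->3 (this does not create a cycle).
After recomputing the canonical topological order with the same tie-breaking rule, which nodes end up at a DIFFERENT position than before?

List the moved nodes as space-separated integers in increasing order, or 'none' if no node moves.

Answer: 3 4

Derivation:
Old toposort: [0, 1, 3, 4, 2]
Added edge 4->3
Recompute Kahn (smallest-id tiebreak):
  initial in-degrees: [0, 1, 2, 1, 1]
  ready (indeg=0): [0]
  pop 0: indeg[1]->0; indeg[4]->0 | ready=[1, 4] | order so far=[0]
  pop 1: no out-edges | ready=[4] | order so far=[0, 1]
  pop 4: indeg[2]->1; indeg[3]->0 | ready=[3] | order so far=[0, 1, 4]
  pop 3: indeg[2]->0 | ready=[2] | order so far=[0, 1, 4, 3]
  pop 2: no out-edges | ready=[] | order so far=[0, 1, 4, 3, 2]
New canonical toposort: [0, 1, 4, 3, 2]
Compare positions:
  Node 0: index 0 -> 0 (same)
  Node 1: index 1 -> 1 (same)
  Node 2: index 4 -> 4 (same)
  Node 3: index 2 -> 3 (moved)
  Node 4: index 3 -> 2 (moved)
Nodes that changed position: 3 4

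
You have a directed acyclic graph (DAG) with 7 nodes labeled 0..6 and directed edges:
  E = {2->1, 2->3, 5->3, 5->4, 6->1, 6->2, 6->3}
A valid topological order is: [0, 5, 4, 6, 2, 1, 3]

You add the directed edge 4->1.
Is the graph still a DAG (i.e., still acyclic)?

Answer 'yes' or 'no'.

Answer: yes

Derivation:
Given toposort: [0, 5, 4, 6, 2, 1, 3]
Position of 4: index 2; position of 1: index 5
New edge 4->1: forward
Forward edge: respects the existing order. Still a DAG, same toposort still valid.
Still a DAG? yes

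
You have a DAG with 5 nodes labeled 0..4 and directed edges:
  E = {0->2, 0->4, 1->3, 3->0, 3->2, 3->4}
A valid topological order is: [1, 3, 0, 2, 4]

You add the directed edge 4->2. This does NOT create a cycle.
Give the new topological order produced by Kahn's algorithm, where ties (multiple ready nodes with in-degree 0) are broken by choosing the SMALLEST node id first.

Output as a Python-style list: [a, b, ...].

Answer: [1, 3, 0, 4, 2]

Derivation:
Old toposort: [1, 3, 0, 2, 4]
Added edge: 4->2
Position of 4 (4) > position of 2 (3). Must reorder: 4 must now come before 2.
Run Kahn's algorithm (break ties by smallest node id):
  initial in-degrees: [1, 0, 3, 1, 2]
  ready (indeg=0): [1]
  pop 1: indeg[3]->0 | ready=[3] | order so far=[1]
  pop 3: indeg[0]->0; indeg[2]->2; indeg[4]->1 | ready=[0] | order so far=[1, 3]
  pop 0: indeg[2]->1; indeg[4]->0 | ready=[4] | order so far=[1, 3, 0]
  pop 4: indeg[2]->0 | ready=[2] | order so far=[1, 3, 0, 4]
  pop 2: no out-edges | ready=[] | order so far=[1, 3, 0, 4, 2]
  Result: [1, 3, 0, 4, 2]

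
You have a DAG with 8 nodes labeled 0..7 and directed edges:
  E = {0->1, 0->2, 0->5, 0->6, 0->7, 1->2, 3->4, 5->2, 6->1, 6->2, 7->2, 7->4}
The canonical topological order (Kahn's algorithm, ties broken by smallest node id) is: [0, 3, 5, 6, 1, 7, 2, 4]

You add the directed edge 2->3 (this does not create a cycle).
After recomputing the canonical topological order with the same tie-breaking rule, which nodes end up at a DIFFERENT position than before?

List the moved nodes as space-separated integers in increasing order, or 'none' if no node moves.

Old toposort: [0, 3, 5, 6, 1, 7, 2, 4]
Added edge 2->3
Recompute Kahn (smallest-id tiebreak):
  initial in-degrees: [0, 2, 5, 1, 2, 1, 1, 1]
  ready (indeg=0): [0]
  pop 0: indeg[1]->1; indeg[2]->4; indeg[5]->0; indeg[6]->0; indeg[7]->0 | ready=[5, 6, 7] | order so far=[0]
  pop 5: indeg[2]->3 | ready=[6, 7] | order so far=[0, 5]
  pop 6: indeg[1]->0; indeg[2]->2 | ready=[1, 7] | order so far=[0, 5, 6]
  pop 1: indeg[2]->1 | ready=[7] | order so far=[0, 5, 6, 1]
  pop 7: indeg[2]->0; indeg[4]->1 | ready=[2] | order so far=[0, 5, 6, 1, 7]
  pop 2: indeg[3]->0 | ready=[3] | order so far=[0, 5, 6, 1, 7, 2]
  pop 3: indeg[4]->0 | ready=[4] | order so far=[0, 5, 6, 1, 7, 2, 3]
  pop 4: no out-edges | ready=[] | order so far=[0, 5, 6, 1, 7, 2, 3, 4]
New canonical toposort: [0, 5, 6, 1, 7, 2, 3, 4]
Compare positions:
  Node 0: index 0 -> 0 (same)
  Node 1: index 4 -> 3 (moved)
  Node 2: index 6 -> 5 (moved)
  Node 3: index 1 -> 6 (moved)
  Node 4: index 7 -> 7 (same)
  Node 5: index 2 -> 1 (moved)
  Node 6: index 3 -> 2 (moved)
  Node 7: index 5 -> 4 (moved)
Nodes that changed position: 1 2 3 5 6 7

Answer: 1 2 3 5 6 7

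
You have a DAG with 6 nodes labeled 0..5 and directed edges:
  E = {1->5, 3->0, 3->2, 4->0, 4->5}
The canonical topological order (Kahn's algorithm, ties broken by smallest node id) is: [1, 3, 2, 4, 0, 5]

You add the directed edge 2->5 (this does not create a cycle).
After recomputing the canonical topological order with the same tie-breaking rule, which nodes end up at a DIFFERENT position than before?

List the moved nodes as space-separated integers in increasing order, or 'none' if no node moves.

Old toposort: [1, 3, 2, 4, 0, 5]
Added edge 2->5
Recompute Kahn (smallest-id tiebreak):
  initial in-degrees: [2, 0, 1, 0, 0, 3]
  ready (indeg=0): [1, 3, 4]
  pop 1: indeg[5]->2 | ready=[3, 4] | order so far=[1]
  pop 3: indeg[0]->1; indeg[2]->0 | ready=[2, 4] | order so far=[1, 3]
  pop 2: indeg[5]->1 | ready=[4] | order so far=[1, 3, 2]
  pop 4: indeg[0]->0; indeg[5]->0 | ready=[0, 5] | order so far=[1, 3, 2, 4]
  pop 0: no out-edges | ready=[5] | order so far=[1, 3, 2, 4, 0]
  pop 5: no out-edges | ready=[] | order so far=[1, 3, 2, 4, 0, 5]
New canonical toposort: [1, 3, 2, 4, 0, 5]
Compare positions:
  Node 0: index 4 -> 4 (same)
  Node 1: index 0 -> 0 (same)
  Node 2: index 2 -> 2 (same)
  Node 3: index 1 -> 1 (same)
  Node 4: index 3 -> 3 (same)
  Node 5: index 5 -> 5 (same)
Nodes that changed position: none

Answer: none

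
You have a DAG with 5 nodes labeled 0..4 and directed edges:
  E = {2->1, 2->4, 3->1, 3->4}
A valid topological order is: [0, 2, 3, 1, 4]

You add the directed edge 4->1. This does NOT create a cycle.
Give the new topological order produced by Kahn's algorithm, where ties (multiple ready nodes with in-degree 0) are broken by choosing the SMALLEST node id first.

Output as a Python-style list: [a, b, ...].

Old toposort: [0, 2, 3, 1, 4]
Added edge: 4->1
Position of 4 (4) > position of 1 (3). Must reorder: 4 must now come before 1.
Run Kahn's algorithm (break ties by smallest node id):
  initial in-degrees: [0, 3, 0, 0, 2]
  ready (indeg=0): [0, 2, 3]
  pop 0: no out-edges | ready=[2, 3] | order so far=[0]
  pop 2: indeg[1]->2; indeg[4]->1 | ready=[3] | order so far=[0, 2]
  pop 3: indeg[1]->1; indeg[4]->0 | ready=[4] | order so far=[0, 2, 3]
  pop 4: indeg[1]->0 | ready=[1] | order so far=[0, 2, 3, 4]
  pop 1: no out-edges | ready=[] | order so far=[0, 2, 3, 4, 1]
  Result: [0, 2, 3, 4, 1]

Answer: [0, 2, 3, 4, 1]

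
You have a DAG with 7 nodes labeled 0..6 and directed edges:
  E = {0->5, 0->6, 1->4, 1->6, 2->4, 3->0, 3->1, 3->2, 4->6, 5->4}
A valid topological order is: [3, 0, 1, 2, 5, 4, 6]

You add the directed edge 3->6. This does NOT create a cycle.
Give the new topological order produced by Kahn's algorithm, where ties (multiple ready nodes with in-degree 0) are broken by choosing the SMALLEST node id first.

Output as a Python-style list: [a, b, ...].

Old toposort: [3, 0, 1, 2, 5, 4, 6]
Added edge: 3->6
Position of 3 (0) < position of 6 (6). Old order still valid.
Run Kahn's algorithm (break ties by smallest node id):
  initial in-degrees: [1, 1, 1, 0, 3, 1, 4]
  ready (indeg=0): [3]
  pop 3: indeg[0]->0; indeg[1]->0; indeg[2]->0; indeg[6]->3 | ready=[0, 1, 2] | order so far=[3]
  pop 0: indeg[5]->0; indeg[6]->2 | ready=[1, 2, 5] | order so far=[3, 0]
  pop 1: indeg[4]->2; indeg[6]->1 | ready=[2, 5] | order so far=[3, 0, 1]
  pop 2: indeg[4]->1 | ready=[5] | order so far=[3, 0, 1, 2]
  pop 5: indeg[4]->0 | ready=[4] | order so far=[3, 0, 1, 2, 5]
  pop 4: indeg[6]->0 | ready=[6] | order so far=[3, 0, 1, 2, 5, 4]
  pop 6: no out-edges | ready=[] | order so far=[3, 0, 1, 2, 5, 4, 6]
  Result: [3, 0, 1, 2, 5, 4, 6]

Answer: [3, 0, 1, 2, 5, 4, 6]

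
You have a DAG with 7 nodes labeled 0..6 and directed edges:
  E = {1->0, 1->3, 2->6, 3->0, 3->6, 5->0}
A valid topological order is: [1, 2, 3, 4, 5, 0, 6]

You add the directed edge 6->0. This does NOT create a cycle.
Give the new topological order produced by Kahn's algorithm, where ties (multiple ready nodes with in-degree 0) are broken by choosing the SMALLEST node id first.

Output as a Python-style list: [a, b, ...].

Old toposort: [1, 2, 3, 4, 5, 0, 6]
Added edge: 6->0
Position of 6 (6) > position of 0 (5). Must reorder: 6 must now come before 0.
Run Kahn's algorithm (break ties by smallest node id):
  initial in-degrees: [4, 0, 0, 1, 0, 0, 2]
  ready (indeg=0): [1, 2, 4, 5]
  pop 1: indeg[0]->3; indeg[3]->0 | ready=[2, 3, 4, 5] | order so far=[1]
  pop 2: indeg[6]->1 | ready=[3, 4, 5] | order so far=[1, 2]
  pop 3: indeg[0]->2; indeg[6]->0 | ready=[4, 5, 6] | order so far=[1, 2, 3]
  pop 4: no out-edges | ready=[5, 6] | order so far=[1, 2, 3, 4]
  pop 5: indeg[0]->1 | ready=[6] | order so far=[1, 2, 3, 4, 5]
  pop 6: indeg[0]->0 | ready=[0] | order so far=[1, 2, 3, 4, 5, 6]
  pop 0: no out-edges | ready=[] | order so far=[1, 2, 3, 4, 5, 6, 0]
  Result: [1, 2, 3, 4, 5, 6, 0]

Answer: [1, 2, 3, 4, 5, 6, 0]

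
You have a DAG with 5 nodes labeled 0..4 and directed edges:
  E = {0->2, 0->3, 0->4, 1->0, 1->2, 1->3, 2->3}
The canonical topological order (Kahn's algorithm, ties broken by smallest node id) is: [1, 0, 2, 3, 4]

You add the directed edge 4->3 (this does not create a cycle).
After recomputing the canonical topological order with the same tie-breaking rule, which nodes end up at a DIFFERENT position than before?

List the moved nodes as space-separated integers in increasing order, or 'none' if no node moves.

Old toposort: [1, 0, 2, 3, 4]
Added edge 4->3
Recompute Kahn (smallest-id tiebreak):
  initial in-degrees: [1, 0, 2, 4, 1]
  ready (indeg=0): [1]
  pop 1: indeg[0]->0; indeg[2]->1; indeg[3]->3 | ready=[0] | order so far=[1]
  pop 0: indeg[2]->0; indeg[3]->2; indeg[4]->0 | ready=[2, 4] | order so far=[1, 0]
  pop 2: indeg[3]->1 | ready=[4] | order so far=[1, 0, 2]
  pop 4: indeg[3]->0 | ready=[3] | order so far=[1, 0, 2, 4]
  pop 3: no out-edges | ready=[] | order so far=[1, 0, 2, 4, 3]
New canonical toposort: [1, 0, 2, 4, 3]
Compare positions:
  Node 0: index 1 -> 1 (same)
  Node 1: index 0 -> 0 (same)
  Node 2: index 2 -> 2 (same)
  Node 3: index 3 -> 4 (moved)
  Node 4: index 4 -> 3 (moved)
Nodes that changed position: 3 4

Answer: 3 4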